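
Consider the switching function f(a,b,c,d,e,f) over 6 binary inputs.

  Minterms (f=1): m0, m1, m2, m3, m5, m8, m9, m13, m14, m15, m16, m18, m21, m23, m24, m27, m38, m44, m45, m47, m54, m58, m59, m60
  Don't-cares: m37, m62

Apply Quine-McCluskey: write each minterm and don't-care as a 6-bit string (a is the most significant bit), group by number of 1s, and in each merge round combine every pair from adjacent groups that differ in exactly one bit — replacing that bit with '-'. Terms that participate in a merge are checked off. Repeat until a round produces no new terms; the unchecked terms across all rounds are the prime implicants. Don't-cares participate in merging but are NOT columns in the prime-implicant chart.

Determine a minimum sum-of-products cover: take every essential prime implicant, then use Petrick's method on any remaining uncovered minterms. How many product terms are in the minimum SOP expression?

11

[col 0] 000000*, 000001*, 000010*, 000011*, 000101*, 001000*, 001001*, 001101*, 001110*, 001111*, 010000*, 010010*, 010101*, 010111*, 011000*, 011011*, 100101*, 100110*, 101100*, 101101*, 101111*, 110110*, 111010*, 111011*, 111100*, 111110*
[col 1] -00101*, -01101*, -01111*, -11011, 0-0000*, 0-0010*, 0-0101, 0-1000*, 00-000*, 00-001*, 00-101*, 000-01*, 0000-0*, 0000-1*, 00000-*, 00001-*, 001-01*, 00100-*, 0011-1*, 00111-, 01-000*, 0100-0*, 0101-1, 1-0110, 1-1100, 10-101*, 1011-1*, 10110-, 11-110, 111-10, 11101-, 1111-0
[col 2] -0-101, -011-1, 0--000, 0-00-0, 00--01, 00-00-, 0000--
Prime implicants: -0-101, -011-1, -11011, 0--000, 0-00-0, 0-0101, 00--01, 00-00-, 0000--, 00111-, 0101-1, 1-0110, 1-1100, 10110-, 11-110, 111-10, 11101-, 1111-0
PI chart (minterm → PIs covering it):
  0 | 0--000,0-00-0,00-00-,0000--
  1 | 00--01,00-00-,0000--
  2 | 0-00-0,0000--
  3 | 0000--  (sole → essential)
  5 | -0-101,0-0101,00--01
  8 | 0--000,00-00-
  9 | 00--01,00-00-
  13 | -0-101,-011-1,00--01
  14 | 00111-  (sole → essential)
  15 | -011-1,00111-
  16 | 0--000,0-00-0
  18 | 0-00-0  (sole → essential)
  21 | 0-0101,0101-1
  23 | 0101-1  (sole → essential)
  24 | 0--000  (sole → essential)
  27 | -11011  (sole → essential)
  38 | 1-0110  (sole → essential)
  44 | 1-1100,10110-
  45 | -0-101,-011-1,10110-
  47 | -011-1  (sole → essential)
  54 | 1-0110,11-110
  58 | 111-10,11101-
  59 | -11011,11101-
  60 | 1-1100,1111-0
Essential prime implicants: -011-1, -11011, 0--000, 0-00-0, 0000--, 00111-, 0101-1, 1-0110
Petrick residual → 00--01, 1-1100, 111-10
Minimum SOP uses 11 PIs: b'cdf + bcd'ef + a'd'e'f' + a'c'd'f' + a'b'e'f + a'b'c'd' + a'b'cde + a'bc'df + ac'def' + acde'f' + abcef'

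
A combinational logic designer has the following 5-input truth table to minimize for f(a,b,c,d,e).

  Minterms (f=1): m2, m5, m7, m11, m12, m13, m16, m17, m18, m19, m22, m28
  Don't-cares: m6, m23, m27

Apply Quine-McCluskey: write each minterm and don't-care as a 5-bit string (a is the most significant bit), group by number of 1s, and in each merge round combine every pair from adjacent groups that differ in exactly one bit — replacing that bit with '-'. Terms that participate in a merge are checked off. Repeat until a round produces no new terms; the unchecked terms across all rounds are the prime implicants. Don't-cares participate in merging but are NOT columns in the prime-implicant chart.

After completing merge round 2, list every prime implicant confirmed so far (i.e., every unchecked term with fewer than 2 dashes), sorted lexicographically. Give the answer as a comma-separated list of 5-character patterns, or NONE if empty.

[col 0] 00010*, 00101*, 00110*, 00111*, 01011*, 01100*, 01101*, 10000*, 10001*, 10010*, 10011*, 10110*, 10111*, 11011*, 11100*
[col 1] -0010*, -0110*, -0111*, -1011, -1100, 0-101, 00-10*, 001-1, 0011-*, 0110-, 1-011, 10-10*, 10-11*, 100-0*, 100-1*, 1000-*, 1001-*, 1011-*
[col 2] -0-10, -011-, 10-1-, 100--
Prime implicants: -0-10, -011-, -1011, -1100, 0-101, 001-1, 0110-, 1-011, 10-1-, 100--

-1011, -1100, 0-101, 001-1, 0110-, 1-011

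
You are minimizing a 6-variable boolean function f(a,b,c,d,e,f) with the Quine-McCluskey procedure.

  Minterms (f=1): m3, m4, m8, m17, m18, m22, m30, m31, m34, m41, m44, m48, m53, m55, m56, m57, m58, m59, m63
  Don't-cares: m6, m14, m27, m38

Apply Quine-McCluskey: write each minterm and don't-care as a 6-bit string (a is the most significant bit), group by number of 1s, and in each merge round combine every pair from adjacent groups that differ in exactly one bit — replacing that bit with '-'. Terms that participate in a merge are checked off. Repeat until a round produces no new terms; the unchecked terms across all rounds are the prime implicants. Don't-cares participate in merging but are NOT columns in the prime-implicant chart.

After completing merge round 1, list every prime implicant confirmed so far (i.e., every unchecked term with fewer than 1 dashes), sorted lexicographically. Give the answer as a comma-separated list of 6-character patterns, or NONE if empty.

Round 0: 000011 000100✓ 000110✓ 001000 001110✓ 010001 010010✓ 010110✓ 011011✓ 011110✓ 011111✓ 100010✓ 100110✓ 101001✓ 101100 110000✓ 110101✓ 110111✓ 111000✓ 111001✓ 111010✓ 111011✓ 111111✓
Round 1: -00110 -11011✓ -11111✓ 0-0110✓ 0-1110✓ 00-110✓ 0001-0 01-110✓ 010-10 011-11✓ 01111- 1-1001 100-10 11-000 11-111 1101-1 111-11✓ 1110-0✓ 1110-1✓ 11100-✓ 11101-✓
Round 2: -11-11 0--110 1110--
PIs = {-00110, -11-11, 0--110, 000011, 0001-0, 001000, 010-10, 010001, 01111-, 1-1001, 100-10, 101100, 11-000, 11-111, 1101-1, 1110--}

000011, 001000, 010001, 101100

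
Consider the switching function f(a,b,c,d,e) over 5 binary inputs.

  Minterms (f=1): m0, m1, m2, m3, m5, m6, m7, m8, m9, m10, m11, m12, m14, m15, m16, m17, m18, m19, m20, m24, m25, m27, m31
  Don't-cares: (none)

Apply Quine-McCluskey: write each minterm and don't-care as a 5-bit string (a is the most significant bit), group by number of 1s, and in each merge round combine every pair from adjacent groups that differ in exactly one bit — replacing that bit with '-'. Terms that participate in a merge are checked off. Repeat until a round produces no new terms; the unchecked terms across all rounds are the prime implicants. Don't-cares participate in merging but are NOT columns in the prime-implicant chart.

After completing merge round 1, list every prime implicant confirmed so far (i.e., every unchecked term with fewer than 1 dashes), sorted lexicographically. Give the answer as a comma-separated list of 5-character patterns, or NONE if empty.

NONE

Round 0: 00000✓ 00001✓ 00010✓ 00011✓ 00101✓ 00110✓ 00111✓ 01000✓ 01001✓ 01010✓ 01011✓ 01100✓ 01110✓ 01111✓ 10000✓ 10001✓ 10010✓ 10011✓ 10100✓ 11000✓ 11001✓ 11011✓ 11111✓
Round 1: -0000✓ -0001✓ -0010✓ -0011✓ -1000✓ -1001✓ -1011✓ -1111✓ 0-000✓ 0-001✓ 0-010✓ 0-011✓ 0-110✓ 0-111✓ 00-01✓ 00-10✓ 00-11✓ 000-0✓ 000-1✓ 0000-✓ 0001-✓ 001-1✓ 0011-✓ 01-00✓ 01-10✓ 01-11✓ 010-0✓ 010-1✓ 0100-✓ 0101-✓ 011-0✓ 0111-✓ 1-000✓ 1-001✓ 1-011✓ 10-00 100-0✓ 100-1✓ 1000-✓ 1001-✓ 11-11✓ 110-1✓ 1100-✓
Round 2: --000✓ --001✓ --011✓ -00-0✓ -00-1✓ -000-✓ -001-✓ -1-11 -10-1✓ -100-✓ 0--10✓ 0--11✓ 0-0-0✓ 0-0-1✓ 0-00-✓ 0-01-✓ 0-11-✓ 00--1 00-1-✓ 000--✓ 01--0 01-1-✓ 010--✓ 1-0-1✓ 1-00-✓ 100--✓
Round 3: --0-1 --00- -00-- 0--1- 0-0--
PIs = {--0-1, --00-, -00--, -1-11, 0--1-, 0-0--, 00--1, 01--0, 10-00}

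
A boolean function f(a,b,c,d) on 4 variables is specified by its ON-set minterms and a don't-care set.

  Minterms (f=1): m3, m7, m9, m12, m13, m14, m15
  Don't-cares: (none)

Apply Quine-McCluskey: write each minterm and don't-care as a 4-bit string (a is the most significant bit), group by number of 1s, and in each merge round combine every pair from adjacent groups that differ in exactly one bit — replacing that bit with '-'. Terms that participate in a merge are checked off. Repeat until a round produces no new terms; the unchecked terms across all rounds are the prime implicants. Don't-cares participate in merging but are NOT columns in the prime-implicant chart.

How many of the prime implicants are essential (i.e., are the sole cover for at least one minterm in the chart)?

3

size-2^0 implicants → 0011(✓)  0111(✓)  1001(✓)  1100(✓)  1101(✓)  1110(✓)  1111(✓)
size-2^1 implicants → -111  0-11  1-01  11-0(✓)  11-1(✓)  110-(✓)  111-(✓)
size-2^2 implicants → 11--
Unchecked terms (primes): -111, 0-11, 1-01, 11--
Minterm coverage:
  m3 ⊆ 0-11 [E]
  m7 ⊆ -111,0-11
  m9 ⊆ 1-01 [E]
  m12 ⊆ 11-- [E]
  m13 ⊆ 1-01,11--
  m14 ⊆ 11-- [E]
  m15 ⊆ -111,11--
E = {0-11, 1-01, 11--}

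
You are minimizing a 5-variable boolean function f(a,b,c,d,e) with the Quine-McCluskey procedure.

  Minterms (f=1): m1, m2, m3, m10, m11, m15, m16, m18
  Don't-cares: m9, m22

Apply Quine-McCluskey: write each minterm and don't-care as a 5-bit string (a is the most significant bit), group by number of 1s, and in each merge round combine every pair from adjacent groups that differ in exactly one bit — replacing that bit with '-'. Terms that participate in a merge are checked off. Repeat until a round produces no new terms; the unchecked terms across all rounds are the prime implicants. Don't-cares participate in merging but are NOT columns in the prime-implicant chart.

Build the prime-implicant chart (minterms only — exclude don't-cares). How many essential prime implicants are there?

Round 0: 00001✓ 00010✓ 00011✓ 01001✓ 01010✓ 01011✓ 01111✓ 10000✓ 10010✓ 10110✓
Round 1: -0010 0-001✓ 0-010✓ 0-011✓ 000-1✓ 0001-✓ 01-11 010-1✓ 0101-✓ 10-10 100-0
Round 2: 0-0-1 0-01-
PIs = {-0010, 0-0-1, 0-01-, 01-11, 10-10, 100-0}
Coverage chart:
  m1: 0-0-1 ←essential
  m2: -0010,0-01-
  m3: 0-0-1,0-01-
  m10: 0-01- ←essential
  m11: 0-0-1,0-01-,01-11
  m15: 01-11 ←essential
  m16: 100-0 ←essential
  m18: -0010,10-10,100-0
Essential: 0-0-1, 0-01-, 01-11, 100-0

4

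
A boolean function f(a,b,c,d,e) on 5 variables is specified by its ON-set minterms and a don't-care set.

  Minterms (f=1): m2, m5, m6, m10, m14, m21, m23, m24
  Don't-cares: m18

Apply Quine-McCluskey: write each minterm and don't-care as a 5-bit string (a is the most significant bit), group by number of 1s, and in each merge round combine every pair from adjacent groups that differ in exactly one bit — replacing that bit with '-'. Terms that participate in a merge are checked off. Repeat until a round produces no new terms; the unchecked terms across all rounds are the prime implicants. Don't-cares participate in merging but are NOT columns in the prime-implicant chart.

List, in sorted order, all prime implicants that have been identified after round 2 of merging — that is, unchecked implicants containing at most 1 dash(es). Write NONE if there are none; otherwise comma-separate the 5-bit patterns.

Round 0: 00010✓ 00101✓ 00110✓ 01010✓ 01110✓ 10010✓ 10101✓ 10111✓ 11000
Round 1: -0010 -0101 0-010✓ 0-110✓ 00-10✓ 01-10✓ 101-1
Round 2: 0--10
PIs = {-0010, -0101, 0--10, 101-1, 11000}

-0010, -0101, 101-1, 11000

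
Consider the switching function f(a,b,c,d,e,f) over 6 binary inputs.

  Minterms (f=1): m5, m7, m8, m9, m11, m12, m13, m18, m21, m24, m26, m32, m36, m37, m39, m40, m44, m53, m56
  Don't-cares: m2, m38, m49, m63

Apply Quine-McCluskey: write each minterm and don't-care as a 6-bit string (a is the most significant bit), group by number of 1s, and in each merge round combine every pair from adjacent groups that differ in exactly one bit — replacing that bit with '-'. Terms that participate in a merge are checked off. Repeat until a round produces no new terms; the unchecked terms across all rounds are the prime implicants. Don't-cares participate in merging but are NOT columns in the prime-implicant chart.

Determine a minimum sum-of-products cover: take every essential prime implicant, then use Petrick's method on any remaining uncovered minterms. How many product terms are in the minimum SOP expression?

Round 0: 000010✓ 000101✓ 000111✓ 001000✓ 001001✓ 001011✓ 001100✓ 001101✓ 010010✓ 010101✓ 011000✓ 011010✓ 100000✓ 100100✓ 100101✓ 100110✓ 100111✓ 101000✓ 101100✓ 110001✓ 110101✓ 111000✓ 111111
Round 1: -00101✓ -00111✓ -01000✓ -01100✓ -10101✓ -11000✓ 0-0010 0-0101✓ 0-1000✓ 00-101 0001-1✓ 001-00✓ 001-01✓ 0010-1 00100-✓ 00110-✓ 01-010 0110-0 1-0101✓ 1-1000✓ 10-000✓ 10-100✓ 100-00✓ 1001-0✓ 1001-1✓ 10010-✓ 10011-✓ 101-00✓ 110-01
Round 2: --0101 --1000 -001-1 -01-00 001-0- 10--00 1001--
PIs = {--0101, --1000, -001-1, -01-00, 0-0010, 00-101, 001-0-, 0010-1, 01-010, 0110-0, 10--00, 1001--, 110-01, 111111}
Coverage chart:
  m5: --0101,-001-1,00-101
  m7: -001-1 ←essential
  m8: --1000,-01-00,001-0-
  m9: 001-0-,0010-1
  m11: 0010-1 ←essential
  m12: -01-00,001-0-
  m13: 00-101,001-0-
  m18: 0-0010,01-010
  m21: --0101 ←essential
  m24: --1000,0110-0
  m26: 01-010,0110-0
  m32: 10--00 ←essential
  m36: 10--00,1001--
  m37: --0101,-001-1,1001--
  m39: -001-1,1001--
  m40: --1000,-01-00,10--00
  m44: -01-00,10--00
  m53: --0101,110-01
  m56: --1000 ←essential
Essential: --0101, --1000, -001-1, 0010-1, 10--00
Petrick residual → 001-0-, 01-010
Min cover (7 terms): c'de'f + cd'e'f' + b'c'df + a'b'ce' + a'b'cd'f + a'bd'ef' + ab'e'f'

7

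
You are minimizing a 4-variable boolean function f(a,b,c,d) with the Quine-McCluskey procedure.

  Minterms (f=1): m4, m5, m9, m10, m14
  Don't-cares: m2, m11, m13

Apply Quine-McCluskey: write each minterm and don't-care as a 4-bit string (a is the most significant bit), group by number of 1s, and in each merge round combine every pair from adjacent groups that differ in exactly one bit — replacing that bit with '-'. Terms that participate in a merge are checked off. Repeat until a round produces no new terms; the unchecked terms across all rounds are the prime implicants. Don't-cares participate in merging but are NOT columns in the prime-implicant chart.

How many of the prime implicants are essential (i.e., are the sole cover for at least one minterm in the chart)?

Round 0: 0010✓ 0100✓ 0101✓ 1001✓ 1010✓ 1011✓ 1101✓ 1110✓
Round 1: -010 -101 010- 1-01 1-10 10-1 101-
PIs = {-010, -101, 010-, 1-01, 1-10, 10-1, 101-}
Coverage chart:
  m4: 010- ←essential
  m5: -101,010-
  m9: 1-01,10-1
  m10: -010,1-10,101-
  m14: 1-10 ←essential
Essential: 010-, 1-10

2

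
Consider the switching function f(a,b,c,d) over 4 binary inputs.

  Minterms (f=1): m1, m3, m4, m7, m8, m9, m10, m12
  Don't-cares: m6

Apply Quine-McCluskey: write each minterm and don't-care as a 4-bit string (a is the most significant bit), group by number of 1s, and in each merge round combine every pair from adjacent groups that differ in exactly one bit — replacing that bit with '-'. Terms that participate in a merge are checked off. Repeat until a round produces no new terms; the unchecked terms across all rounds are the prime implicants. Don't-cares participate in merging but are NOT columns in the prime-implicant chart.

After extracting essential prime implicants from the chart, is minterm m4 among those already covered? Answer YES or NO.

NO

Round 0: 0001✓ 0011✓ 0100✓ 0110✓ 0111✓ 1000✓ 1001✓ 1010✓ 1100✓
Round 1: -001 -100 0-11 00-1 01-0 011- 1-00 10-0 100-
PIs = {-001, -100, 0-11, 00-1, 01-0, 011-, 1-00, 10-0, 100-}
Coverage chart:
  m1: -001,00-1
  m3: 0-11,00-1
  m4: -100,01-0
  m7: 0-11,011-
  m8: 1-00,10-0,100-
  m9: -001,100-
  m10: 10-0 ←essential
  m12: -100,1-00
Essential: 10-0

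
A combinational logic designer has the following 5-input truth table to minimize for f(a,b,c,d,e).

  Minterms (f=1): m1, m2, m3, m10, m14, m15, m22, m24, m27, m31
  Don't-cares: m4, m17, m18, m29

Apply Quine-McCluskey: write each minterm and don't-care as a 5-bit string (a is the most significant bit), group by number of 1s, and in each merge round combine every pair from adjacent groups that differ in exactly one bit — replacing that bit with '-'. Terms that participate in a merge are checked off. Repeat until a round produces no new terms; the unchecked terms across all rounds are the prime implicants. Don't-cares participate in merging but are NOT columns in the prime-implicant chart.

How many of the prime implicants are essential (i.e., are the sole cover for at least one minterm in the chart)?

Round 0: 00001✓ 00010✓ 00011✓ 00100 01010✓ 01110✓ 01111✓ 10001✓ 10010✓ 10110✓ 11000 11011✓ 11101✓ 11111✓
Round 1: -0001 -0010 -1111 0-010 000-1 0001- 01-10 0111- 10-10 11-11 111-1
PIs = {-0001, -0010, -1111, 0-010, 000-1, 0001-, 00100, 01-10, 0111-, 10-10, 11-11, 11000, 111-1}
Coverage chart:
  m1: -0001,000-1
  m2: -0010,0-010,0001-
  m3: 000-1,0001-
  m10: 0-010,01-10
  m14: 01-10,0111-
  m15: -1111,0111-
  m22: 10-10 ←essential
  m24: 11000 ←essential
  m27: 11-11 ←essential
  m31: -1111,11-11,111-1
Essential: 10-10, 11-11, 11000

3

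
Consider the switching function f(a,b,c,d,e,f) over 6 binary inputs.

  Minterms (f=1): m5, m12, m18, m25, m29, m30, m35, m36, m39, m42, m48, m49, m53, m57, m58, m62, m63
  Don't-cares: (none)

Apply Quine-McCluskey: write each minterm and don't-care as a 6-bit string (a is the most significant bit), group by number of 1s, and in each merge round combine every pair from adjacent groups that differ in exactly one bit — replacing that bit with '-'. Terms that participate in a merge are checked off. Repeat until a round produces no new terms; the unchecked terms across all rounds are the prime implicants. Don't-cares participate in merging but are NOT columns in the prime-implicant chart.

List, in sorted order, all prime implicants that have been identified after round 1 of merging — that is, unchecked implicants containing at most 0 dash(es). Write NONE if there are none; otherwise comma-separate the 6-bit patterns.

000101, 001100, 010010, 100100

[col 0] 000101, 001100, 010010, 011001*, 011101*, 011110*, 100011*, 100100, 100111*, 101010*, 110000*, 110001*, 110101*, 111001*, 111010*, 111110*, 111111*
[col 1] -11001, -11110, 011-01, 1-1010, 100-11, 11-001, 110-01, 11000-, 111-10, 11111-
Prime implicants: -11001, -11110, 000101, 001100, 010010, 011-01, 1-1010, 100-11, 100100, 11-001, 110-01, 11000-, 111-10, 11111-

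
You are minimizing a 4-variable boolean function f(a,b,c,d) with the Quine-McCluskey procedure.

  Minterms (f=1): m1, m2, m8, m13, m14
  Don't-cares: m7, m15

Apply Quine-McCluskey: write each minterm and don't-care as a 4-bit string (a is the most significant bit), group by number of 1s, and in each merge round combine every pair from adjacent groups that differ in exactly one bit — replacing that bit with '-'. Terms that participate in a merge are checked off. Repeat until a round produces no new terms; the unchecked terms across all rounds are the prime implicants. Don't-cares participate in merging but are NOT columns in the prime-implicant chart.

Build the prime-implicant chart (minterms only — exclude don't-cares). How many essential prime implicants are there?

5

Round 0: 0001 0010 0111✓ 1000 1101✓ 1110✓ 1111✓
Round 1: -111 11-1 111-
PIs = {-111, 0001, 0010, 1000, 11-1, 111-}
Coverage chart:
  m1: 0001 ←essential
  m2: 0010 ←essential
  m8: 1000 ←essential
  m13: 11-1 ←essential
  m14: 111- ←essential
Essential: 0001, 0010, 1000, 11-1, 111-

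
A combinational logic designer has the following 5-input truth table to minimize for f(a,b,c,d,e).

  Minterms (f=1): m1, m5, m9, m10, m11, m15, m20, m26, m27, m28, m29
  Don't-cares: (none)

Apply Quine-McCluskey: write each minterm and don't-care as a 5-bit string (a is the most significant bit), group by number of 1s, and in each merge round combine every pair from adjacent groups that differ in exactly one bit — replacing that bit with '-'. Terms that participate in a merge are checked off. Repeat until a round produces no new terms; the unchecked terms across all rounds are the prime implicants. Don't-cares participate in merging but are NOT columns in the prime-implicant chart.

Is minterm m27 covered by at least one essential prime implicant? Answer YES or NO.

Round 0: 00001✓ 00101✓ 01001✓ 01010✓ 01011✓ 01111✓ 10100✓ 11010✓ 11011✓ 11100✓ 11101✓
Round 1: -1010✓ -1011✓ 0-001 00-01 01-11 010-1 0101-✓ 1-100 1101-✓ 1110-
Round 2: -101-
PIs = {-101-, 0-001, 00-01, 01-11, 010-1, 1-100, 1110-}
Coverage chart:
  m1: 0-001,00-01
  m5: 00-01 ←essential
  m9: 0-001,010-1
  m10: -101- ←essential
  m11: -101-,01-11,010-1
  m15: 01-11 ←essential
  m20: 1-100 ←essential
  m26: -101- ←essential
  m27: -101- ←essential
  m28: 1-100,1110-
  m29: 1110- ←essential
Essential: -101-, 00-01, 01-11, 1-100, 1110-

YES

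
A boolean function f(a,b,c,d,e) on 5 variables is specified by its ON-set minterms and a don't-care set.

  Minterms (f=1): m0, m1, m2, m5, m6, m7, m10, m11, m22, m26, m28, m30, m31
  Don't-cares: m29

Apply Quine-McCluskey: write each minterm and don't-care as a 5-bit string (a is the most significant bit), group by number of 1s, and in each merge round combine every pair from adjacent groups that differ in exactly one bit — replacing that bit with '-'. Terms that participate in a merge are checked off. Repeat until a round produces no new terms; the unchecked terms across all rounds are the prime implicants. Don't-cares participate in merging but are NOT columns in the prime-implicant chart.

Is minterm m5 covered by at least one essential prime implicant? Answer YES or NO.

NO

Round 0: 00000✓ 00001✓ 00010✓ 00101✓ 00110✓ 00111✓ 01010✓ 01011✓ 10110✓ 11010✓ 11100✓ 11101✓ 11110✓ 11111✓
Round 1: -0110 -1010 0-010 00-01 00-10 000-0 0000- 001-1 0011- 0101- 1-110 11-10 111-0✓ 111-1✓ 1110-✓ 1111-✓
Round 2: 111--
PIs = {-0110, -1010, 0-010, 00-01, 00-10, 000-0, 0000-, 001-1, 0011-, 0101-, 1-110, 11-10, 111--}
Coverage chart:
  m0: 000-0,0000-
  m1: 00-01,0000-
  m2: 0-010,00-10,000-0
  m5: 00-01,001-1
  m6: -0110,00-10,0011-
  m7: 001-1,0011-
  m10: -1010,0-010,0101-
  m11: 0101- ←essential
  m22: -0110,1-110
  m26: -1010,11-10
  m28: 111-- ←essential
  m30: 1-110,11-10,111--
  m31: 111-- ←essential
Essential: 0101-, 111--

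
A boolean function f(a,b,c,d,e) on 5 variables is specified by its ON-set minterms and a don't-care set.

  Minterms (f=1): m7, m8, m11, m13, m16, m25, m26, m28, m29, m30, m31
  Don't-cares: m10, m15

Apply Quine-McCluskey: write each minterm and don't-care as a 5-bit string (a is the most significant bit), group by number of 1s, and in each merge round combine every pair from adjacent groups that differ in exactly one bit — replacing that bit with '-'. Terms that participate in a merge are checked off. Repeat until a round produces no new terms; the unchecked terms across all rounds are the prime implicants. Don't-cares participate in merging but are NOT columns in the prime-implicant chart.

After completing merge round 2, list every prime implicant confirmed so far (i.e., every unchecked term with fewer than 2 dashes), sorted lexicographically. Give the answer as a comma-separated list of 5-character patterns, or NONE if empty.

size-2^0 implicants → 00111(✓)  01000(✓)  01010(✓)  01011(✓)  01101(✓)  01111(✓)  10000  11001(✓)  11010(✓)  11100(✓)  11101(✓)  11110(✓)  11111(✓)
size-2^1 implicants → -1010  -1101(✓)  -1111(✓)  0-111  01-11  010-0  0101-  011-1(✓)  11-01  11-10  111-0(✓)  111-1(✓)  1110-(✓)  1111-(✓)
size-2^2 implicants → -11-1  111--
Unchecked terms (primes): -1010, -11-1, 0-111, 01-11, 010-0, 0101-, 10000, 11-01, 11-10, 111--

-1010, 0-111, 01-11, 010-0, 0101-, 10000, 11-01, 11-10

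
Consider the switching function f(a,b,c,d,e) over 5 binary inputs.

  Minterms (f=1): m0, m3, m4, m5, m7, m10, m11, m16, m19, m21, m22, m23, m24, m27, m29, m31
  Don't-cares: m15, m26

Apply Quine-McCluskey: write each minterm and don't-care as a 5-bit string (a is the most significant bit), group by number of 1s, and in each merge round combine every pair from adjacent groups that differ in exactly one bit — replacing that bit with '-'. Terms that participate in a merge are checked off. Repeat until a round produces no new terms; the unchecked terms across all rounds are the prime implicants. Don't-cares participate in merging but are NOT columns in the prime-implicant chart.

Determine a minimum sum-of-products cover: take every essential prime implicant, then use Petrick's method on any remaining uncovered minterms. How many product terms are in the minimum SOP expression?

[col 0] 00000*, 00011*, 00100*, 00101*, 00111*, 01010*, 01011*, 01111*, 10000*, 10011*, 10101*, 10110*, 10111*, 11000*, 11010*, 11011*, 11101*, 11111*
[col 1] -0000, -0011*, -0101*, -0111*, -1010*, -1011*, -1111*, 0-011*, 0-111*, 00-00, 00-11*, 001-1*, 0010-, 01-11*, 0101-*, 1-000, 1-011*, 1-101*, 1-111*, 10-11*, 101-1*, 1011-, 11-11*, 110-0, 1101-*, 111-1*
[col 2] --011*, --111*, -0-11*, -01-1, -1-11*, -101-, 0--11*, 1--11*, 1-1-1
[col 3] ---11
Prime implicants: ---11, -0000, -01-1, -101-, 00-00, 0010-, 1-000, 1-1-1, 1011-, 110-0
PI chart (minterm → PIs covering it):
  0 | -0000,00-00
  3 | ---11  (sole → essential)
  4 | 00-00,0010-
  5 | -01-1,0010-
  7 | ---11,-01-1
  10 | -101-  (sole → essential)
  11 | ---11,-101-
  16 | -0000,1-000
  19 | ---11  (sole → essential)
  21 | -01-1,1-1-1
  22 | 1011-  (sole → essential)
  23 | ---11,-01-1,1-1-1,1011-
  24 | 1-000,110-0
  27 | ---11,-101-
  29 | 1-1-1  (sole → essential)
  31 | ---11,1-1-1
Essential prime implicants: ---11, -101-, 1-1-1, 1011-
Petrick residual → -0000, 0010-, 1-000
Minimum SOP uses 7 PIs: de + b'c'd'e' + bc'd + a'b'cd' + ac'd'e' + ace + ab'cd

7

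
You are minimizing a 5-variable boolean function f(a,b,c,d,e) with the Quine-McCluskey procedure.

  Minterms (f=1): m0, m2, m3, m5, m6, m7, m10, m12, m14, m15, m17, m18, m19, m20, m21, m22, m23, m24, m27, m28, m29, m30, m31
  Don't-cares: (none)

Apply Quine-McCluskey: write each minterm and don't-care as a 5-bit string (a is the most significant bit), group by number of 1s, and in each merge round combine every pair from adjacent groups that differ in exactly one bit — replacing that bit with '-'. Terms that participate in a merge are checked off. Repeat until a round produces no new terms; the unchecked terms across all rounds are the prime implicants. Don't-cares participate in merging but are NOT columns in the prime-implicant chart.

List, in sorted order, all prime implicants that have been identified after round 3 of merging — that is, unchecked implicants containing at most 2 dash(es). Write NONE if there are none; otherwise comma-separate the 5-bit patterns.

-01-1, -11-0, 0--10, 000-0, 1--11, 10--1, 11-00

size-2^0 implicants → 00000(✓)  00010(✓)  00011(✓)  00101(✓)  00110(✓)  00111(✓)  01010(✓)  01100(✓)  01110(✓)  01111(✓)  10001(✓)  10010(✓)  10011(✓)  10100(✓)  10101(✓)  10110(✓)  10111(✓)  11000(✓)  11011(✓)  11100(✓)  11101(✓)  11110(✓)  11111(✓)
size-2^1 implicants → -0010(✓)  -0011(✓)  -0101(✓)  -0110(✓)  -0111(✓)  -1100(✓)  -1110(✓)  -1111(✓)  0-010(✓)  0-110(✓)  0-111(✓)  00-10(✓)  00-11(✓)  000-0  0001-(✓)  001-1(✓)  0011-(✓)  01-10(✓)  011-0(✓)  0111-(✓)  1-011(✓)  1-100(✓)  1-101(✓)  1-110(✓)  1-111(✓)  10-01(✓)  10-10(✓)  10-11(✓)  100-1(✓)  1001-(✓)  101-0(✓)  101-1(✓)  1010-(✓)  1011-(✓)  11-00  11-11(✓)  111-0(✓)  111-1(✓)  1110-(✓)  1111-(✓)
size-2^2 implicants → --110(✓)  --111(✓)  -0-10(✓)  -0-11(✓)  -001-(✓)  -01-1  -011-(✓)  -11-0  -111-(✓)  0--10  0-11-(✓)  00-1-(✓)  1--11  1-1-0(✓)  1-1-1(✓)  1-10-(✓)  1-11-(✓)  10--1  10-1-(✓)  101--(✓)  111--(✓)
size-2^3 implicants → --11-  -0-1-  1-1--
Unchecked terms (primes): --11-, -0-1-, -01-1, -11-0, 0--10, 000-0, 1--11, 1-1--, 10--1, 11-00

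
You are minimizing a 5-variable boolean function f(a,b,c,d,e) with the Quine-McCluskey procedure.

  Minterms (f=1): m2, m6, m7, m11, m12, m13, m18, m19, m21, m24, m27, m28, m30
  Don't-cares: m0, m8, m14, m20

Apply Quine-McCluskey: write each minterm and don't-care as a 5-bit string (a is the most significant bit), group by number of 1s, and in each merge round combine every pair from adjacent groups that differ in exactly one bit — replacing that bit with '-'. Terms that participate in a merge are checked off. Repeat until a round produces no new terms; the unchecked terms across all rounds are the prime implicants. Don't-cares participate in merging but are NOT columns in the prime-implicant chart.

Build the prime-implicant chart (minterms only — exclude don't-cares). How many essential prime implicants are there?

6

[col 0] 00000*, 00010*, 00110*, 00111*, 01000*, 01011*, 01100*, 01101*, 01110*, 10010*, 10011*, 10100*, 10101*, 11000*, 11011*, 11100*, 11110*
[col 1] -0010, -1000*, -1011, -1100*, -1110*, 0-000, 0-110, 00-10, 000-0, 0011-, 01-00*, 011-0*, 0110-, 1-011, 1-100, 1001-, 1010-, 11-00*, 111-0*
[col 2] -1-00, -11-0
Prime implicants: -0010, -1-00, -1011, -11-0, 0-000, 0-110, 00-10, 000-0, 0011-, 0110-, 1-011, 1-100, 1001-, 1010-
PI chart (minterm → PIs covering it):
  2 | -0010,00-10,000-0
  6 | 0-110,00-10,0011-
  7 | 0011-  (sole → essential)
  11 | -1011  (sole → essential)
  12 | -1-00,-11-0,0110-
  13 | 0110-  (sole → essential)
  18 | -0010,1001-
  19 | 1-011,1001-
  21 | 1010-  (sole → essential)
  24 | -1-00  (sole → essential)
  27 | -1011,1-011
  28 | -1-00,-11-0,1-100
  30 | -11-0  (sole → essential)
Essential prime implicants: -1-00, -1011, -11-0, 0011-, 0110-, 1010-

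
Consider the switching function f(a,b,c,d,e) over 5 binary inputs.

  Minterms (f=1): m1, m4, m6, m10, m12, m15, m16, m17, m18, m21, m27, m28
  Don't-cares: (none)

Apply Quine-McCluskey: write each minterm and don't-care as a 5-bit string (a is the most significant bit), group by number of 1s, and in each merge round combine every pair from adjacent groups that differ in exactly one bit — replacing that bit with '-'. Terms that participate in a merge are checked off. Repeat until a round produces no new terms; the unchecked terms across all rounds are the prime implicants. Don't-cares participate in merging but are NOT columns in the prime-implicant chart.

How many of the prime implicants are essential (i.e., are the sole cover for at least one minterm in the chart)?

8

[col 0] 00001*, 00100*, 00110*, 01010, 01100*, 01111, 10000*, 10001*, 10010*, 10101*, 11011, 11100*
[col 1] -0001, -1100, 0-100, 001-0, 10-01, 100-0, 1000-
Prime implicants: -0001, -1100, 0-100, 001-0, 01010, 01111, 10-01, 100-0, 1000-, 11011
PI chart (minterm → PIs covering it):
  1 | -0001  (sole → essential)
  4 | 0-100,001-0
  6 | 001-0  (sole → essential)
  10 | 01010  (sole → essential)
  12 | -1100,0-100
  15 | 01111  (sole → essential)
  16 | 100-0,1000-
  17 | -0001,10-01,1000-
  18 | 100-0  (sole → essential)
  21 | 10-01  (sole → essential)
  27 | 11011  (sole → essential)
  28 | -1100  (sole → essential)
Essential prime implicants: -0001, -1100, 001-0, 01010, 01111, 10-01, 100-0, 11011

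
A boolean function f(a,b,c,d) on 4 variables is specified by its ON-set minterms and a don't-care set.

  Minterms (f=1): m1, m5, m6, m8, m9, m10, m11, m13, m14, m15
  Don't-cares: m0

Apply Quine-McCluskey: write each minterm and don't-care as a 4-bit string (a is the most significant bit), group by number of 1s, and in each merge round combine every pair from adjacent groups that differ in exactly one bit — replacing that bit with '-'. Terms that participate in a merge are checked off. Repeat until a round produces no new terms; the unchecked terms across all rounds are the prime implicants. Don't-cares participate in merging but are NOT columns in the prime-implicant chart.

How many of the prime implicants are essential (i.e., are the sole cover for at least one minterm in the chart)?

2

[col 0] 0000*, 0001*, 0101*, 0110*, 1000*, 1001*, 1010*, 1011*, 1101*, 1110*, 1111*
[col 1] -000*, -001*, -101*, -110, 0-01*, 000-*, 1-01*, 1-10*, 1-11*, 10-0*, 10-1*, 100-*, 101-*, 11-1*, 111-*
[col 2] --01, -00-, 1--1, 1-1-, 10--
Prime implicants: --01, -00-, -110, 1--1, 1-1-, 10--
PI chart (minterm → PIs covering it):
  1 | --01,-00-
  5 | --01  (sole → essential)
  6 | -110  (sole → essential)
  8 | -00-,10--
  9 | --01,-00-,1--1,10--
  10 | 1-1-,10--
  11 | 1--1,1-1-,10--
  13 | --01,1--1
  14 | -110,1-1-
  15 | 1--1,1-1-
Essential prime implicants: --01, -110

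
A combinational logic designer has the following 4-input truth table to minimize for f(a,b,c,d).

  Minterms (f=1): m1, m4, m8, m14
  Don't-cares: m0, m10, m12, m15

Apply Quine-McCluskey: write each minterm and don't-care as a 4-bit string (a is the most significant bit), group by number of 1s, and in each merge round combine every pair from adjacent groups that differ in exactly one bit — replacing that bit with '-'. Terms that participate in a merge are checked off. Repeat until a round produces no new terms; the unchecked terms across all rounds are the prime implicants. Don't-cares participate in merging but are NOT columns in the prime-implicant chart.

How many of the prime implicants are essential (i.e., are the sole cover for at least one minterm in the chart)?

Round 0: 0000✓ 0001✓ 0100✓ 1000✓ 1010✓ 1100✓ 1110✓ 1111✓
Round 1: -000✓ -100✓ 0-00✓ 000- 1-00✓ 1-10✓ 10-0✓ 11-0✓ 111-
Round 2: --00 1--0
PIs = {--00, 000-, 1--0, 111-}
Coverage chart:
  m1: 000- ←essential
  m4: --00 ←essential
  m8: --00,1--0
  m14: 1--0,111-
Essential: --00, 000-

2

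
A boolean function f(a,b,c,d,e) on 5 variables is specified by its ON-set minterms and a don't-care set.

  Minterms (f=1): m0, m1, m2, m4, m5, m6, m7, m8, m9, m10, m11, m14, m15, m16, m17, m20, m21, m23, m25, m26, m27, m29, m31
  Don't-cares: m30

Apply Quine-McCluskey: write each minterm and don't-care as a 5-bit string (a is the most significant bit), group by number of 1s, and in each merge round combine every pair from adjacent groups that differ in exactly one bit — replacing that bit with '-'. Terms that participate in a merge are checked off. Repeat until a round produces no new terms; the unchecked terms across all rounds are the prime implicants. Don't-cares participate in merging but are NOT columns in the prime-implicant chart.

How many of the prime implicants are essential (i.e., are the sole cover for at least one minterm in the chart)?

Round 0: 00000✓ 00001✓ 00010✓ 00100✓ 00101✓ 00110✓ 00111✓ 01000✓ 01001✓ 01010✓ 01011✓ 01110✓ 01111✓ 10000✓ 10001✓ 10100✓ 10101✓ 10111✓ 11001✓ 11010✓ 11011✓ 11101✓ 11110✓ 11111✓
Round 1: -0000✓ -0001✓ -0100✓ -0101✓ -0111✓ -1001✓ -1010✓ -1011✓ -1110✓ -1111✓ 0-000✓ 0-001✓ 0-010✓ 0-110✓ 0-111✓ 00-00✓ 00-01✓ 00-10✓ 000-0✓ 0000-✓ 001-0✓ 001-1✓ 0010-✓ 0011-✓ 01-10✓ 01-11✓ 010-0✓ 010-1✓ 0100-✓ 0101-✓ 0111-✓ 1-001✓ 1-101✓ 1-111✓ 10-00✓ 10-01✓ 1000-✓ 101-1✓ 1010-✓ 11-01✓ 11-10✓ 11-11✓ 110-1✓ 1101-✓ 111-1✓ 1111-✓
Round 2: --001 --111 -0-00✓ -0-01✓ -000-✓ -01-1 -010-✓ -1-10✓ -1-11✓ -10-1 -101-✓ -111-✓ 0--10 0-0-0 0-00- 0-11- 00--0 00-0-✓ 001-- 01-1-✓ 010-- 1--01 1-1-1 10-0-✓ 11--1 11-1-✓
Round 3: -0-0- -1-1-
PIs = {--001, --111, -0-0-, -01-1, -1-1-, -10-1, 0--10, 0-0-0, 0-00-, 0-11-, 00--0, 001--, 010--, 1--01, 1-1-1, 11--1}
Coverage chart:
  m0: -0-0-,0-0-0,0-00-,00--0
  m1: --001,-0-0-,0-00-
  m2: 0--10,0-0-0,00--0
  m4: -0-0-,00--0,001--
  m5: -0-0-,-01-1,001--
  m6: 0--10,0-11-,00--0,001--
  m7: --111,-01-1,0-11-,001--
  m8: 0-0-0,0-00-,010--
  m9: --001,-10-1,0-00-,010--
  m10: -1-1-,0--10,0-0-0,010--
  m11: -1-1-,-10-1,010--
  m14: -1-1-,0--10,0-11-
  m15: --111,-1-1-,0-11-
  m16: -0-0- ←essential
  m17: --001,-0-0-,1--01
  m20: -0-0- ←essential
  m21: -0-0-,-01-1,1--01,1-1-1
  m23: --111,-01-1,1-1-1
  m25: --001,-10-1,1--01,11--1
  m26: -1-1- ←essential
  m27: -1-1-,-10-1,11--1
  m29: 1--01,1-1-1,11--1
  m31: --111,-1-1-,1-1-1,11--1
Essential: -0-0-, -1-1-

2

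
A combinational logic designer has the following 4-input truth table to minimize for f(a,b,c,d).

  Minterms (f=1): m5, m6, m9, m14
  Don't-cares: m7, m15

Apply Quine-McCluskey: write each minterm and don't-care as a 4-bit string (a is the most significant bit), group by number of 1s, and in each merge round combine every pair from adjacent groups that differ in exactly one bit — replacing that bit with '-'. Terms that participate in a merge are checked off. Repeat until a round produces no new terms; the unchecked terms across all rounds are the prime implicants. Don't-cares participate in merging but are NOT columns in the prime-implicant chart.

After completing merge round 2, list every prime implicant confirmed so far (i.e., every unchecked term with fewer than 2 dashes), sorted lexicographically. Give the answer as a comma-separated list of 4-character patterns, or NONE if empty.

Round 0: 0101✓ 0110✓ 0111✓ 1001 1110✓ 1111✓
Round 1: -110✓ -111✓ 01-1 011-✓ 111-✓
Round 2: -11-
PIs = {-11-, 01-1, 1001}

01-1, 1001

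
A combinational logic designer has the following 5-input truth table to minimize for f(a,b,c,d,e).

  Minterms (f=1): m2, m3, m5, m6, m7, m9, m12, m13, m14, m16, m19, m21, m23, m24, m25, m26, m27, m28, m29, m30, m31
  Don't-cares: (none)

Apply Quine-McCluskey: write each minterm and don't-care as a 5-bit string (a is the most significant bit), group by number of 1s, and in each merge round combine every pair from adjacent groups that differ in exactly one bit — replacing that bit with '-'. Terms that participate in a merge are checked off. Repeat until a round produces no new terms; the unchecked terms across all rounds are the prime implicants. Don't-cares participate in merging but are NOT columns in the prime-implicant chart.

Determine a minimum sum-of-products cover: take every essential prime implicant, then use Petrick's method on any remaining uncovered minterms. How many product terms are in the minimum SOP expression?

size-2^0 implicants → 00010(✓)  00011(✓)  00101(✓)  00110(✓)  00111(✓)  01001(✓)  01100(✓)  01101(✓)  01110(✓)  10000(✓)  10011(✓)  10101(✓)  10111(✓)  11000(✓)  11001(✓)  11010(✓)  11011(✓)  11100(✓)  11101(✓)  11110(✓)  11111(✓)
size-2^1 implicants → -0011(✓)  -0101(✓)  -0111(✓)  -1001(✓)  -1100(✓)  -1101(✓)  -1110(✓)  0-101(✓)  0-110  00-10(✓)  00-11(✓)  0001-(✓)  001-1(✓)  0011-(✓)  01-01(✓)  011-0(✓)  0110-(✓)  1-000  1-011(✓)  1-101(✓)  1-111(✓)  10-11(✓)  101-1(✓)  11-00(✓)  11-01(✓)  11-10(✓)  11-11(✓)  110-0(✓)  110-1(✓)  1100-(✓)  1101-(✓)  111-0(✓)  111-1(✓)  1110-(✓)  1111-(✓)
size-2^2 implicants → --101  -0-11  -01-1  -1-01  -11-0  -110-  00-1-  1--11  1-1-1  11--0(✓)  11--1(✓)  11-0-(✓)  11-1-(✓)  110--(✓)  111--(✓)
size-2^3 implicants → 11---
Unchecked terms (primes): --101, -0-11, -01-1, -1-01, -11-0, -110-, 0-110, 00-1-, 1--11, 1-000, 1-1-1, 11---
Minterm coverage:
  m2 ⊆ 00-1- [E]
  m3 ⊆ -0-11,00-1-
  m5 ⊆ --101,-01-1
  m6 ⊆ 0-110,00-1-
  m7 ⊆ -0-11,-01-1,00-1-
  m9 ⊆ -1-01 [E]
  m12 ⊆ -11-0,-110-
  m13 ⊆ --101,-1-01,-110-
  m14 ⊆ -11-0,0-110
  m16 ⊆ 1-000 [E]
  m19 ⊆ -0-11,1--11
  m21 ⊆ --101,-01-1,1-1-1
  m23 ⊆ -0-11,-01-1,1--11,1-1-1
  m24 ⊆ 1-000,11---
  m25 ⊆ -1-01,11---
  m26 ⊆ 11--- [E]
  m27 ⊆ 1--11,11---
  m28 ⊆ -11-0,-110-,11---
  m29 ⊆ --101,-1-01,-110-,1-1-1,11---
  m30 ⊆ -11-0,11---
  m31 ⊆ 1--11,1-1-1,11---
E = {-1-01, 00-1-, 1-000, 11---}
Petrick residual → --101, -0-11, -11-0
Cover = cd'e + b'de + bd'e + bce' + a'b'd + ac'd'e' + ab  |cover|=7

7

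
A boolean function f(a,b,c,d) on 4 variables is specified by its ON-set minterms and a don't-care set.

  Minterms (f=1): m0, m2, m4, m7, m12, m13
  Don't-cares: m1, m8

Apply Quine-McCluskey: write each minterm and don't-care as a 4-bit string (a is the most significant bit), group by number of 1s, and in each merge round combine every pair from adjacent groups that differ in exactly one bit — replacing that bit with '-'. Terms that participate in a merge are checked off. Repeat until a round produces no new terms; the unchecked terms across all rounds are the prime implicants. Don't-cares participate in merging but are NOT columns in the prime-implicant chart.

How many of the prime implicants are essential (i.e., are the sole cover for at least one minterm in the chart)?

[col 0] 0000*, 0001*, 0010*, 0100*, 0111, 1000*, 1100*, 1101*
[col 1] -000*, -100*, 0-00*, 00-0, 000-, 1-00*, 110-
[col 2] --00
Prime implicants: --00, 00-0, 000-, 0111, 110-
PI chart (minterm → PIs covering it):
  0 | --00,00-0,000-
  2 | 00-0  (sole → essential)
  4 | --00  (sole → essential)
  7 | 0111  (sole → essential)
  12 | --00,110-
  13 | 110-  (sole → essential)
Essential prime implicants: --00, 00-0, 0111, 110-

4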